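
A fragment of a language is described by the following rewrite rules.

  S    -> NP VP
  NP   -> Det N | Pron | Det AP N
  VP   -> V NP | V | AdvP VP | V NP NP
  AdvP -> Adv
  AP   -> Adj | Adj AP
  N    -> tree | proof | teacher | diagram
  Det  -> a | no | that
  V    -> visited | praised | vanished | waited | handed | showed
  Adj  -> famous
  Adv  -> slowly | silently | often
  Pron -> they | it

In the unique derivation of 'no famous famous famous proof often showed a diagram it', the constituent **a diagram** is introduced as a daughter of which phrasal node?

VP

S
  NP
    Det: no
    AP
      Adj: famous
      AP
        Adj: famous
        AP
          Adj: famous
    N: proof
  VP
    AdvP
      Adv: often
    VP
      V: showed
      NP
        Det: a
        N: diagram
      NP
        Pron: it
The span 'a diagram' is the NP node built by NP → Det N.
Its mother is the VP built by VP → V NP NP.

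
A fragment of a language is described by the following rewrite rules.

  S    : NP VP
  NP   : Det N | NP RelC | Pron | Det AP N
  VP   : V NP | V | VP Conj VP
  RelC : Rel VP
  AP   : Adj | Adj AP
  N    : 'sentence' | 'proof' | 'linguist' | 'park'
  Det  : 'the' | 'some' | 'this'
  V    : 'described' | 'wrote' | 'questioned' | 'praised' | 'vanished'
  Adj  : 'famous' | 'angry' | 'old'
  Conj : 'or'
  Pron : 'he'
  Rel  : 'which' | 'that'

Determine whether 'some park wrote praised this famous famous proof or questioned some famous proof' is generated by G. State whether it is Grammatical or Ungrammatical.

Ungrammatical

For S → NP VP, the only prefix that parses as NP is 'some park', but the remainder 'wrote praised this famous famous proof or questioned some famous proof' is not a VP under these rules.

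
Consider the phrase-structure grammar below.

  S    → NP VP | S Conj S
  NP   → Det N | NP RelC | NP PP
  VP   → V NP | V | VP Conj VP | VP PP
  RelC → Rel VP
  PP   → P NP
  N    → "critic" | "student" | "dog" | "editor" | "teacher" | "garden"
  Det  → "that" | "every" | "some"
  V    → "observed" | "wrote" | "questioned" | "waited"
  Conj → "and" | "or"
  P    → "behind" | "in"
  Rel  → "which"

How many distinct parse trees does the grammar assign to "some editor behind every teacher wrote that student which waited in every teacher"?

Two of the 3 distinct bracketings:
[S [NP [NP [Det some] [N editor]] [PP [P behind] [NP [Det every] [N teacher]]]] [VP [V wrote] [NP [NP [Det that] [N student]] [RelC [Rel which] [VP [VP [V waited]] [PP [P in] [NP [Det every] [N teacher]]]]]]]]
[S [NP [NP [Det some] [N editor]] [PP [P behind] [NP [Det every] [N teacher]]]] [VP [V wrote] [NP [NP [NP [Det that] [N student]] [RelC [Rel which] [VP [V waited]]]] [PP [P in] [NP [Det every] [N teacher]]]]]]
The difference turns on whether VP → VP PP is used at the relevant span, versus an alternative expansion of VP.

3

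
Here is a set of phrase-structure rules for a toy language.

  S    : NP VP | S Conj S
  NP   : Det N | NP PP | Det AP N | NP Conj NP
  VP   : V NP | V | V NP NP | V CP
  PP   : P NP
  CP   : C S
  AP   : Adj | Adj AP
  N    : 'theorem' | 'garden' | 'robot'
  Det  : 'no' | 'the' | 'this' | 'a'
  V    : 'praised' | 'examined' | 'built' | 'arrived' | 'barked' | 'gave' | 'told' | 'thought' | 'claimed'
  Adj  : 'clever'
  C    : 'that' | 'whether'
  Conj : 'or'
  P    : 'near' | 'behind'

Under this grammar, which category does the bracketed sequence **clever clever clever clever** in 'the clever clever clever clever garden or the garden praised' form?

AP

[S [NP [NP [Det the] [AP [Adj clever] [AP [Adj clever] [AP [Adj clever] [AP [Adj clever]]]]] [N garden]] [Conj or] [NP [Det the] [N garden]]] [VP [V praised]]]
The span 'clever clever clever clever' is the AP node built by AP → Adj AP.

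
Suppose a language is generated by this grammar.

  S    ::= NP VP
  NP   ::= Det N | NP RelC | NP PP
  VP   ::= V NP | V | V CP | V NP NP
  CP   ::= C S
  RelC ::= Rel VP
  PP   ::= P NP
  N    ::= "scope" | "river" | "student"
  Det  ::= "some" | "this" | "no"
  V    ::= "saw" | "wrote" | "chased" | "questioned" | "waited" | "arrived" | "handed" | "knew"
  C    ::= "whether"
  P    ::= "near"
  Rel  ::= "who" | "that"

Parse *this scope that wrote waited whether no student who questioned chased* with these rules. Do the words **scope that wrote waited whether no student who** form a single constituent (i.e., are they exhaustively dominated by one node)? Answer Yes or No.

[S [NP [NP [Det this] [N scope]] [RelC [Rel that] [VP [V wrote]]]] [VP [V waited] [CP [C whether] [S [NP [NP [Det no] [N student]] [RelC [Rel who] [VP [V questioned]]]] [VP [V chased]]]]]]
The smallest constituent containing 'scope that wrote waited whether no student who' is the S spanning 'this scope that wrote waited whether no student who questioned chased'; no single node in the tree dominates exactly the given words.

No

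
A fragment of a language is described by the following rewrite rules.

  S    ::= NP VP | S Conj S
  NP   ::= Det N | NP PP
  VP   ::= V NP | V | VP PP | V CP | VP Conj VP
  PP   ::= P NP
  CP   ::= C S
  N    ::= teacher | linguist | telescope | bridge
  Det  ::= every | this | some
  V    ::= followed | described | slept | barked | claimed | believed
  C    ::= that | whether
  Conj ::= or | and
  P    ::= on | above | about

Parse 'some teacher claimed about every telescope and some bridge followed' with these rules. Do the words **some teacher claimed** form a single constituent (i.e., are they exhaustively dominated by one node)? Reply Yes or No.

[S [S [NP [Det some] [N teacher]] [VP [VP [V claimed]] [PP [P about] [NP [Det every] [N telescope]]]]] [Conj and] [S [NP [Det some] [N bridge]] [VP [V followed]]]]
The smallest constituent containing 'some teacher claimed' is the S spanning 'some teacher claimed about every telescope'; no single node in the tree dominates exactly the given words.

No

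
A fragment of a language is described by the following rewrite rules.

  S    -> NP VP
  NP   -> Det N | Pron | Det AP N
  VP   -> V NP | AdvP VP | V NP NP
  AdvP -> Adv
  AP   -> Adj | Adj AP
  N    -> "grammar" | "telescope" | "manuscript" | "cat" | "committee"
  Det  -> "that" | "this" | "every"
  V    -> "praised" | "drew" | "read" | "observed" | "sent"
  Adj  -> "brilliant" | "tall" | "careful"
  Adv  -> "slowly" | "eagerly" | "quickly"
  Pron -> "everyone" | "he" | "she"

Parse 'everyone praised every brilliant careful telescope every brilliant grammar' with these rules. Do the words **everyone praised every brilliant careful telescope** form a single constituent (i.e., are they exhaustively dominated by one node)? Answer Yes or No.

No

[S [NP [Pron everyone]] [VP [V praised] [NP [Det every] [AP [Adj brilliant] [AP [Adj careful]]] [N telescope]] [NP [Det every] [AP [Adj brilliant]] [N grammar]]]]
The smallest constituent containing 'everyone praised every brilliant careful telescope' is the S spanning 'everyone praised every brilliant careful telescope every brilliant grammar'; no single node in the tree dominates exactly the given words.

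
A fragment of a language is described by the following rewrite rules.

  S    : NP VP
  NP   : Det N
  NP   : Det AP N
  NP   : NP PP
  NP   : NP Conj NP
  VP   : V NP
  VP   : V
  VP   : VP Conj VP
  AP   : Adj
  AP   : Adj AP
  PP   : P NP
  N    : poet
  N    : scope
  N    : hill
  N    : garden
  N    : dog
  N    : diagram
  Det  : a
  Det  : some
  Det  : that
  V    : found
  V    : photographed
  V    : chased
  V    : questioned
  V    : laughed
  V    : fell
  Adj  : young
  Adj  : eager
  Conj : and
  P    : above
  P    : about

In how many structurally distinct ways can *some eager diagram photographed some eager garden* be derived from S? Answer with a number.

1

[S [NP [Det some] [AP [Adj eager]] [N diagram]] [VP [V photographed] [NP [Det some] [AP [Adj eager]] [N garden]]]]
No rule offers an alternative attachment or grouping for any span, so this is the only derivation.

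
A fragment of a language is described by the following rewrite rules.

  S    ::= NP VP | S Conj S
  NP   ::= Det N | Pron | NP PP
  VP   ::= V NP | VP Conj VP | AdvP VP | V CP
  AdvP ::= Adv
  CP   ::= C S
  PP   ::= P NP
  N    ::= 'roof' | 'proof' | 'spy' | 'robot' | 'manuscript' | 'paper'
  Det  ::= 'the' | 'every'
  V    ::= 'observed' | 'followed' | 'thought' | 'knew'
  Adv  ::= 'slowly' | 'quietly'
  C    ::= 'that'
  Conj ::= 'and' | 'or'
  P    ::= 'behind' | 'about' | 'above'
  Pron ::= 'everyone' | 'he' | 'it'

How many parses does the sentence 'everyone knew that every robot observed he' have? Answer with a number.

[S [NP [Pron everyone]] [VP [V knew] [CP [C that] [S [NP [Det every] [N robot]] [VP [V observed] [NP [Pron he]]]]]]]
No rule offers an alternative attachment or grouping for any span, so this is the only derivation.

1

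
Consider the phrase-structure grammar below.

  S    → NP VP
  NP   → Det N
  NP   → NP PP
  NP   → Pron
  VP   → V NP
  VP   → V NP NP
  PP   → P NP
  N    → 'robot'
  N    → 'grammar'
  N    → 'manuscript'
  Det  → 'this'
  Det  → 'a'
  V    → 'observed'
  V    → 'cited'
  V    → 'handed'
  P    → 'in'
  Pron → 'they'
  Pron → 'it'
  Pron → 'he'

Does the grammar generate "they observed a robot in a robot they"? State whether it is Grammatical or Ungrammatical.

Grammatical

[S [NP [Pron they]] [VP [V observed] [NP [NP [Det a] [N robot]] [PP [P in] [NP [Det a] [N robot]]]] [NP [Pron they]]]]
Every word is introduced by a lexical rule and the phrasal rules combine the resulting categories into a single S.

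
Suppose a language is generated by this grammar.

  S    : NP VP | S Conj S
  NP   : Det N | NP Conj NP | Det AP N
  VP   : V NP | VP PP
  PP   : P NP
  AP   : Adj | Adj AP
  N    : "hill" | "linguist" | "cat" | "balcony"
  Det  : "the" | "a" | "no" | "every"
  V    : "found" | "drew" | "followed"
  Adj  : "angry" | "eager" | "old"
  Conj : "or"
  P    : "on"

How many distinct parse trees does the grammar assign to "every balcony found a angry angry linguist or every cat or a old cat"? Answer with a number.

2

The two bracketings:
[S [NP [Det every] [N balcony]] [VP [V found] [NP [NP [Det a] [AP [Adj angry] [AP [Adj angry]]] [N linguist]] [Conj or] [NP [NP [Det every] [N cat]] [Conj or] [NP [Det a] [AP [Adj old]] [N cat]]]]]]
[S [NP [Det every] [N balcony]] [VP [V found] [NP [NP [NP [Det a] [AP [Adj angry] [AP [Adj angry]]] [N linguist]] [Conj or] [NP [Det every] [N cat]]] [Conj or] [NP [Det a] [AP [Adj old]] [N cat]]]]]
The trees differ in how a recursive rule is bracketed over the same span.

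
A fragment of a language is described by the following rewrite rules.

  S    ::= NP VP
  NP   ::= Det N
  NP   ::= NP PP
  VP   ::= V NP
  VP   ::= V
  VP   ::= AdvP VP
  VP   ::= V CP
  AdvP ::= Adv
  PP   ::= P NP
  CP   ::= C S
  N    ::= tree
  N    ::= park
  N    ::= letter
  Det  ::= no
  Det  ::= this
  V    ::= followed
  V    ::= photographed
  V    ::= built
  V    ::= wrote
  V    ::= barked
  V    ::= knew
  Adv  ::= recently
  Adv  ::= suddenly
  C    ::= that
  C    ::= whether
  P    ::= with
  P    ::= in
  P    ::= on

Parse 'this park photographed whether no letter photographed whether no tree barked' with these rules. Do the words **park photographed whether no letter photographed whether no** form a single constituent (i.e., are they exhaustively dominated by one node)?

No

[S [NP [Det this] [N park]] [VP [V photographed] [CP [C whether] [S [NP [Det no] [N letter]] [VP [V photographed] [CP [C whether] [S [NP [Det no] [N tree]] [VP [V barked]]]]]]]]]
The smallest constituent containing 'park photographed whether no letter photographed whether no' is the S spanning 'this park photographed whether no letter photographed whether no tree barked'; no single node in the tree dominates exactly the given words.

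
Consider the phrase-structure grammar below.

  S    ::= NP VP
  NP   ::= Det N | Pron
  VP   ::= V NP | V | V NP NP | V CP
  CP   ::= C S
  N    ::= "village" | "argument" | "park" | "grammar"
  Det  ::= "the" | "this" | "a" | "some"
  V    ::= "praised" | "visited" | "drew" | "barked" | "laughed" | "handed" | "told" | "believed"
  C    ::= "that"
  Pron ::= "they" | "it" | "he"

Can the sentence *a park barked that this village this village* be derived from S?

Ungrammatical

For S → NP VP, the only prefix that parses as NP is 'a park', but the remainder 'barked that this village this village' is not a VP under these rules.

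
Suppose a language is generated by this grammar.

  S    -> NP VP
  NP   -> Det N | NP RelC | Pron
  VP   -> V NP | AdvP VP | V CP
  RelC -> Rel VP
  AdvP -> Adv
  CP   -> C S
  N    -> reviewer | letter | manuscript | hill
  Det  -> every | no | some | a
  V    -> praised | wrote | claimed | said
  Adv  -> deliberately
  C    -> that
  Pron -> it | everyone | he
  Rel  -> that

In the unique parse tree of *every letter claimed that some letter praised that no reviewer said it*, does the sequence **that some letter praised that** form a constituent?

[S [NP [Det every] [N letter]] [VP [V claimed] [CP [C that] [S [NP [Det some] [N letter]] [VP [V praised] [CP [C that] [S [NP [Det no] [N reviewer]] [VP [V said] [NP [Pron it]]]]]]]]]]
The smallest constituent containing 'that some letter praised that' is the CP spanning 'that some letter praised that no reviewer said it'; no single node in the tree dominates exactly the given words.

No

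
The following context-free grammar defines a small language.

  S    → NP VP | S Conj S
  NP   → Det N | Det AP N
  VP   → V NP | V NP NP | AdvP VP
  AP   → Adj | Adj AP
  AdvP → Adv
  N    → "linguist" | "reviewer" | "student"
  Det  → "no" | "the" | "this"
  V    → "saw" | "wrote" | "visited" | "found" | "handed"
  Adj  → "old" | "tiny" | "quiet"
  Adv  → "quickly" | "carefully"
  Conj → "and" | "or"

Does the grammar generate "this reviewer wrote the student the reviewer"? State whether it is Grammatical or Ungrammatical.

Grammatical

S
  NP
    Det: this
    N: reviewer
  VP
    V: wrote
    NP
      Det: the
      N: student
    NP
      Det: the
      N: reviewer
The bracketing above is licensed at every node by one of the given productions, with S at the root.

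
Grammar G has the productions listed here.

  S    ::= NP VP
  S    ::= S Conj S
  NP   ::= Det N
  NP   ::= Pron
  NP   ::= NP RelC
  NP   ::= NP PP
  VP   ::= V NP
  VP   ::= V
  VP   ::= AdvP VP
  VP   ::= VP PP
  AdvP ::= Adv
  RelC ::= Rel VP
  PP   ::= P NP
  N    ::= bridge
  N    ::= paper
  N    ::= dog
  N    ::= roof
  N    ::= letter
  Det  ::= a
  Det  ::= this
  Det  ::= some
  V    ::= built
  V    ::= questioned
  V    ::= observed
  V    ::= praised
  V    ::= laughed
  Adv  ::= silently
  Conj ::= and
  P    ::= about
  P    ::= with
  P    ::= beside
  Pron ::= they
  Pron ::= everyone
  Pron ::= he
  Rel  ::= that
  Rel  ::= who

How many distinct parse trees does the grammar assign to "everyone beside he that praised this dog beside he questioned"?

7

Two of the 7 distinct bracketings:
[S [NP [NP [NP [Pron everyone]] [PP [P beside] [NP [Pron he]]]] [RelC [Rel that] [VP [V praised] [NP [NP [Det this] [N dog]] [PP [P beside] [NP [Pron he]]]]]]] [VP [V questioned]]]
[S [NP [NP [NP [Pron everyone]] [PP [P beside] [NP [Pron he]]]] [RelC [Rel that] [VP [VP [V praised] [NP [Det this] [N dog]]] [PP [P beside] [NP [Pron he]]]]]] [VP [V questioned]]]
The difference turns on whether VP → VP PP is used at the relevant span, versus an alternative expansion of VP.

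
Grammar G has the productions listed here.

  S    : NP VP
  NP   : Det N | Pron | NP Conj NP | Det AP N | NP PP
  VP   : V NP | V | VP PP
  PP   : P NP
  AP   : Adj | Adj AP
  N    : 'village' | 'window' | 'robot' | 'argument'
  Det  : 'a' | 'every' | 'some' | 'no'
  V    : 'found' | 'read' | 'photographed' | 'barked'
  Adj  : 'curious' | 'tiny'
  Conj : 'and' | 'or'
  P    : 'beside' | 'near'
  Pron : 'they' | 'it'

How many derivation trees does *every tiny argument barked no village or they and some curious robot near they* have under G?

Two of the 7 distinct bracketings:
[S [NP [Det every] [AP [Adj tiny]] [N argument]] [VP [V barked] [NP [NP [Det no] [N village]] [Conj or] [NP [NP [Pron they]] [Conj and] [NP [NP [Det some] [AP [Adj curious]] [N robot]] [PP [P near] [NP [Pron they]]]]]]]]
[S [NP [Det every] [AP [Adj tiny]] [N argument]] [VP [V barked] [NP [NP [Det no] [N village]] [Conj or] [NP [NP [NP [Pron they]] [Conj and] [NP [Det some] [AP [Adj curious]] [N robot]]] [PP [P near] [NP [Pron they]]]]]]]
The trees differ in how a recursive rule is bracketed over the same span.

7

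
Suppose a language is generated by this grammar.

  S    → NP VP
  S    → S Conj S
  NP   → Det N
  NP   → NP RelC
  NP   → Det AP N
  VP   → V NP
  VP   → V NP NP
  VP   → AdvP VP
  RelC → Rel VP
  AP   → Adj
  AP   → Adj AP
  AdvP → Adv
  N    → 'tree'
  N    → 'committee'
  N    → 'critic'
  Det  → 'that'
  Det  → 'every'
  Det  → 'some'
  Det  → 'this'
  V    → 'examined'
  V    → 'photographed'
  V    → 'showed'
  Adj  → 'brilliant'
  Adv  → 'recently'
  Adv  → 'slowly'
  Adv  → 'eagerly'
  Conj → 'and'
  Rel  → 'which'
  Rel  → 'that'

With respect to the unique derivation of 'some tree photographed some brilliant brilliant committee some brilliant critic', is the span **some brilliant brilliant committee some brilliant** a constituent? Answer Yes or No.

[S [NP [Det some] [N tree]] [VP [V photographed] [NP [Det some] [AP [Adj brilliant] [AP [Adj brilliant]]] [N committee]] [NP [Det some] [AP [Adj brilliant]] [N critic]]]]
The smallest constituent containing 'some brilliant brilliant committee some brilliant' is the VP spanning 'photographed some brilliant brilliant committee some brilliant critic'; no single node in the tree dominates exactly the given words.

No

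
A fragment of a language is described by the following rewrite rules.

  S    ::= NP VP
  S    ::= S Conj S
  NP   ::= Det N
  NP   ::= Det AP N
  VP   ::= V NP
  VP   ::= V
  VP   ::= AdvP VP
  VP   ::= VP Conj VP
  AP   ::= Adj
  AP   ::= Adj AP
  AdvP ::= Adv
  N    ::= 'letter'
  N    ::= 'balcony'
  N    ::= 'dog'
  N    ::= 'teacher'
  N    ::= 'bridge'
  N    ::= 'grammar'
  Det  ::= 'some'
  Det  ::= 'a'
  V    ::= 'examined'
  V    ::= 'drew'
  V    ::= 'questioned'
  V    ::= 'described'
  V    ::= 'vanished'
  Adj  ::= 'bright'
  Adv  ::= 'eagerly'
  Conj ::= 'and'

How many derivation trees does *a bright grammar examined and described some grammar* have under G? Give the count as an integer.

1

[S [NP [Det a] [AP [Adj bright]] [N grammar]] [VP [VP [V examined]] [Conj and] [VP [V described] [NP [Det some] [N grammar]]]]]
No rule offers an alternative attachment or grouping for any span, so this is the only derivation.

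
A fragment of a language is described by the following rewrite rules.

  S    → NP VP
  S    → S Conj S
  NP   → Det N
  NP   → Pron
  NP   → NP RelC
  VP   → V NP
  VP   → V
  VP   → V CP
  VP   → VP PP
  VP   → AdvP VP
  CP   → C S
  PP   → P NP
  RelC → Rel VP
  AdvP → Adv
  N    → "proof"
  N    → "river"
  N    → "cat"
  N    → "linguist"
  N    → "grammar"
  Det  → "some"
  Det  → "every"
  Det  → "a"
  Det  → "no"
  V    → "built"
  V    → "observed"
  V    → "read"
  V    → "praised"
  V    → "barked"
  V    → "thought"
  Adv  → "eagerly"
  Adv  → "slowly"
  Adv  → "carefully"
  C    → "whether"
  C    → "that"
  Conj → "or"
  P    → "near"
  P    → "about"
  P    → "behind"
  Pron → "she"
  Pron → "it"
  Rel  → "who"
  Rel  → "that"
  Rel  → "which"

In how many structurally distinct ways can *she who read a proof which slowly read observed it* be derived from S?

The two bracketings:
[S [NP [NP [Pron she]] [RelC [Rel who] [VP [V read] [NP [NP [Det a] [N proof]] [RelC [Rel which] [VP [AdvP [Adv slowly]] [VP [V read]]]]]]]] [VP [V observed] [NP [Pron it]]]]
[S [NP [NP [NP [Pron she]] [RelC [Rel who] [VP [V read] [NP [Det a] [N proof]]]]] [RelC [Rel which] [VP [AdvP [Adv slowly]] [VP [V read]]]]] [VP [V observed] [NP [Pron it]]]]
The trees differ in how a recursive rule is bracketed over the same span.

2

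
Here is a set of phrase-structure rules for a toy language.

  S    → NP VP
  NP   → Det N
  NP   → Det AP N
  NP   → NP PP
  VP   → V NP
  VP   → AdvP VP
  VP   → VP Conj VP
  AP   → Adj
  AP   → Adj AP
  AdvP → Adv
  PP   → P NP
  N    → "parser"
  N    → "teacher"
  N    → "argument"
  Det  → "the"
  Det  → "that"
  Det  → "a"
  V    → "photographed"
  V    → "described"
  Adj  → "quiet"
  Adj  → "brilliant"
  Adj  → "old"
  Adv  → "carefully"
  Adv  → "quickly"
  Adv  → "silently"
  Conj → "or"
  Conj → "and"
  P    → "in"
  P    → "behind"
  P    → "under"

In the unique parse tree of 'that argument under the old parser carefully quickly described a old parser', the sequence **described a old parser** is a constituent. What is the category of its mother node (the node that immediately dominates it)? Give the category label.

VP

S
  NP
    NP
      Det: that
      N: argument
    PP
      P: under
      NP
        Det: the
        AP
          Adj: old
        N: parser
  VP
    AdvP
      Adv: carefully
    VP
      AdvP
        Adv: quickly
      VP
        V: described
        NP
          Det: a
          AP
            Adj: old
          N: parser
The span 'described a old parser' is the VP node built by VP → V NP.
Its mother is the VP built by VP → AdvP VP.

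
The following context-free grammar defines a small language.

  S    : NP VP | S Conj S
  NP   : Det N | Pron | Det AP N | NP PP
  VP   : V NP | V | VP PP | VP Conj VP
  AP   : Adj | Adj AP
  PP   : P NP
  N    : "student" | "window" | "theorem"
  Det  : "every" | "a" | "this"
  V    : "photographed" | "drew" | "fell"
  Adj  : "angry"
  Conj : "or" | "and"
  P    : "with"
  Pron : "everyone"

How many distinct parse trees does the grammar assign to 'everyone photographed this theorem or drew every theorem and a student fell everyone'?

1

[S [S [NP [Pron everyone]] [VP [VP [V photographed] [NP [Det this] [N theorem]]] [Conj or] [VP [V drew] [NP [Det every] [N theorem]]]]] [Conj and] [S [NP [Det a] [N student]] [VP [V fell] [NP [Pron everyone]]]]]
No rule offers an alternative attachment or grouping for any span, so this is the only derivation.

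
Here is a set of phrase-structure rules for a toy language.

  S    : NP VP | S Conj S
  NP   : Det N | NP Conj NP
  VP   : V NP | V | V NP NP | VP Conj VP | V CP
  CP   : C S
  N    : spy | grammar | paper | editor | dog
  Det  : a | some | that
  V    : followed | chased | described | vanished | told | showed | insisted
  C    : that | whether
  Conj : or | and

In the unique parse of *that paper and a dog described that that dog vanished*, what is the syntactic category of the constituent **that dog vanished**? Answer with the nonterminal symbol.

S

[S [NP [NP [Det that] [N paper]] [Conj and] [NP [Det a] [N dog]]] [VP [V described] [CP [C that] [S [NP [Det that] [N dog]] [VP [V vanished]]]]]]
The span 'that dog vanished' is the S node built by S → NP VP.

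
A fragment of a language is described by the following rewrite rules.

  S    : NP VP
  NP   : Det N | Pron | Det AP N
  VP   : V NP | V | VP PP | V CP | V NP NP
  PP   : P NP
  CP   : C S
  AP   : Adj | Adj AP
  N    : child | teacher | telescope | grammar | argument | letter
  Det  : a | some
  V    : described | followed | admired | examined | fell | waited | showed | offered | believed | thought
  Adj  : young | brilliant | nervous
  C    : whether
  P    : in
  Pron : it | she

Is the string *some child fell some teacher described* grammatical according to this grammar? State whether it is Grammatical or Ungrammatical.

Ungrammatical

For S → NP VP, the only prefix that parses as NP is 'some child', but the remainder 'fell some teacher described' is not a VP under these rules.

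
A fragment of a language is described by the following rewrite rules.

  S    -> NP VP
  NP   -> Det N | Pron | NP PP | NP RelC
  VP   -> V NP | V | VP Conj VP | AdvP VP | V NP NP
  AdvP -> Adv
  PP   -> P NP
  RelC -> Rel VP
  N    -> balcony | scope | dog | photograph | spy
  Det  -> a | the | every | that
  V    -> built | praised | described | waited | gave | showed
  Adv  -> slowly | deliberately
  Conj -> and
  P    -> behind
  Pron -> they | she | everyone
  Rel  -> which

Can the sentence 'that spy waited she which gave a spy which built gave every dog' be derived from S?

Ungrammatical

For S → NP VP, the only prefix that parses as NP is 'that spy', but the remainder 'waited she which gave a spy which built gave every dog' is not a VP under these rules.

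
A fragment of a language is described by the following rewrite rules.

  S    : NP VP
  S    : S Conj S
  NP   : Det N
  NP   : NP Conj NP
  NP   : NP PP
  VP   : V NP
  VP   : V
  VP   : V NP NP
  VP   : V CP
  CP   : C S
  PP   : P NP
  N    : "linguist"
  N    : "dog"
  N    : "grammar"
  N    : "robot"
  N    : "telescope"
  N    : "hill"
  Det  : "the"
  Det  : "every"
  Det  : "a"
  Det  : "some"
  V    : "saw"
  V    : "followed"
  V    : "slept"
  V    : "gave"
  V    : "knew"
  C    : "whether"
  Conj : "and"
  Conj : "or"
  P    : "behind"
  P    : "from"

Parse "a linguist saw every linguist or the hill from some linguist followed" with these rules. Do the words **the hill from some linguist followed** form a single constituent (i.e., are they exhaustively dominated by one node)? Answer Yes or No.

Yes

[S [S [NP [Det a] [N linguist]] [VP [V saw] [NP [Det every] [N linguist]]]] [Conj or] [S [NP [NP [Det the] [N hill]] [PP [P from] [NP [Det some] [N linguist]]]] [VP [V followed]]]]
The words 'the hill from some linguist followed' are exhaustively dominated by a single S node (built by S → NP VP), so they form a constituent.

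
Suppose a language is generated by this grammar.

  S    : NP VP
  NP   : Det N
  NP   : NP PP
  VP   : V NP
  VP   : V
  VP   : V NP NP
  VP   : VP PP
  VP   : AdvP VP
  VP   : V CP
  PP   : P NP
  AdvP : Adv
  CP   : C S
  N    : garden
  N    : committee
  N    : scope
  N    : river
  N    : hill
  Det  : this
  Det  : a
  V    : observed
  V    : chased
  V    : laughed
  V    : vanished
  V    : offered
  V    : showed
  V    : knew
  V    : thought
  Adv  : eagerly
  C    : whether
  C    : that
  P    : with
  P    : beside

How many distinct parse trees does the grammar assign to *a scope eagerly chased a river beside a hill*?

3

Two of the 3 distinct bracketings:
[S [NP [Det a] [N scope]] [VP [VP [AdvP [Adv eagerly]] [VP [V chased] [NP [Det a] [N river]]]] [PP [P beside] [NP [Det a] [N hill]]]]]
[S [NP [Det a] [N scope]] [VP [AdvP [Adv eagerly]] [VP [V chased] [NP [NP [Det a] [N river]] [PP [P beside] [NP [Det a] [N hill]]]]]]]
The difference turns on whether NP → NP PP is used at the relevant span, versus an alternative expansion of NP.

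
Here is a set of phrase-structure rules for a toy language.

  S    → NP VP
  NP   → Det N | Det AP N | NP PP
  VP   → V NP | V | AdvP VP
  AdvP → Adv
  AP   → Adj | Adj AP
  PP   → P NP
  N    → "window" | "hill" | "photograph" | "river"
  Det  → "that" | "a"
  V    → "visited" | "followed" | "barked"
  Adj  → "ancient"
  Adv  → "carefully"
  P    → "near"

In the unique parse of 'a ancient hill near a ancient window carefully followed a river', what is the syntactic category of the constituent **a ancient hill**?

[S [NP [NP [Det a] [AP [Adj ancient]] [N hill]] [PP [P near] [NP [Det a] [AP [Adj ancient]] [N window]]]] [VP [AdvP [Adv carefully]] [VP [V followed] [NP [Det a] [N river]]]]]
The span 'a ancient hill' is the NP node built by NP → Det AP N.

NP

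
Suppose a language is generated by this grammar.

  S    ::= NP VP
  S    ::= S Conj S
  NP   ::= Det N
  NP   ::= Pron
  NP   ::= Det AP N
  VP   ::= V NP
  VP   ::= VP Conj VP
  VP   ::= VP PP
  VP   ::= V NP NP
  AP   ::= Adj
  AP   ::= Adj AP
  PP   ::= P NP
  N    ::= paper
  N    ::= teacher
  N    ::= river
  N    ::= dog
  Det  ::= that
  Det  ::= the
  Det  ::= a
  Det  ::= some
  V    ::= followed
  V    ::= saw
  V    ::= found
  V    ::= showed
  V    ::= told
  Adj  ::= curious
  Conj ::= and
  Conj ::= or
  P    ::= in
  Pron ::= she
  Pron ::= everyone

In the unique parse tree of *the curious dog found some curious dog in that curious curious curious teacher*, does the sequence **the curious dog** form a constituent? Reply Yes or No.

[S [NP [Det the] [AP [Adj curious]] [N dog]] [VP [VP [V found] [NP [Det some] [AP [Adj curious]] [N dog]]] [PP [P in] [NP [Det that] [AP [Adj curious] [AP [Adj curious] [AP [Adj curious]]]] [N teacher]]]]]
The words 'the curious dog' are exhaustively dominated by a single NP node (built by NP → Det AP N), so they form a constituent.

Yes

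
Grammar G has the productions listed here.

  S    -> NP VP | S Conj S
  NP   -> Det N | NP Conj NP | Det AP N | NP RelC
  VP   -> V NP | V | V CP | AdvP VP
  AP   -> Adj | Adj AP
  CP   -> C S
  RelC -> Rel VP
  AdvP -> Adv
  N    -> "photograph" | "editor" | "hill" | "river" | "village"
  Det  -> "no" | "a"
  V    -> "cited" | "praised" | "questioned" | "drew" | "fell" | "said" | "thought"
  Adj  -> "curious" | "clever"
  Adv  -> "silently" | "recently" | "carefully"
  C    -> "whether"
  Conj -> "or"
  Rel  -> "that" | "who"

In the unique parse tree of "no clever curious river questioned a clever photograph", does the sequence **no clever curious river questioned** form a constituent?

[S [NP [Det no] [AP [Adj clever] [AP [Adj curious]]] [N river]] [VP [V questioned] [NP [Det a] [AP [Adj clever]] [N photograph]]]]
The smallest constituent containing 'no clever curious river questioned' is the S spanning 'no clever curious river questioned a clever photograph'; no single node in the tree dominates exactly the given words.

No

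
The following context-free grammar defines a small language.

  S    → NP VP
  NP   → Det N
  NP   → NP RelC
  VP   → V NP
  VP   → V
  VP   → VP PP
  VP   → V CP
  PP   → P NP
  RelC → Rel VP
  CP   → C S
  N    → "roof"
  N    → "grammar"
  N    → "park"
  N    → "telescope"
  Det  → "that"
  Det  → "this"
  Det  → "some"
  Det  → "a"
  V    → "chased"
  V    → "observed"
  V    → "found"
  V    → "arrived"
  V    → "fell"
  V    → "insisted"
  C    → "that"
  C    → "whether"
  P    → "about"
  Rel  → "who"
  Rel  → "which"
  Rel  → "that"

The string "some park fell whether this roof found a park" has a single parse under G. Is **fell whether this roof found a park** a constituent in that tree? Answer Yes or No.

Yes

[S [NP [Det some] [N park]] [VP [V fell] [CP [C whether] [S [NP [Det this] [N roof]] [VP [V found] [NP [Det a] [N park]]]]]]]
The words 'fell whether this roof found a park' are exhaustively dominated by a single VP node (built by VP → V CP), so they form a constituent.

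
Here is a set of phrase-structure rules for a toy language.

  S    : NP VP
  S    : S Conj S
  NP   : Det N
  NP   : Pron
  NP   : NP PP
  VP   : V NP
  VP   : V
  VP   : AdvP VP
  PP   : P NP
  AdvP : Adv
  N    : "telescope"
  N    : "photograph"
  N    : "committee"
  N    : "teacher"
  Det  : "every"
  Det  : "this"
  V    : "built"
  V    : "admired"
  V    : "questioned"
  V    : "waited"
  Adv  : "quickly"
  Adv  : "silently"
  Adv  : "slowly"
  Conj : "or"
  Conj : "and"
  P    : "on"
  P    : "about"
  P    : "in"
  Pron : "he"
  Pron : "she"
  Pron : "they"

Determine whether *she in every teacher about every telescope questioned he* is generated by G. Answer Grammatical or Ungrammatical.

[S [NP [NP [Pron she]] [PP [P in] [NP [NP [Det every] [N teacher]] [PP [P about] [NP [Det every] [N telescope]]]]]] [VP [V questioned] [NP [Pron he]]]]
Each bracket corresponds to one application of a listed rule, so the string is derivable from S.

Grammatical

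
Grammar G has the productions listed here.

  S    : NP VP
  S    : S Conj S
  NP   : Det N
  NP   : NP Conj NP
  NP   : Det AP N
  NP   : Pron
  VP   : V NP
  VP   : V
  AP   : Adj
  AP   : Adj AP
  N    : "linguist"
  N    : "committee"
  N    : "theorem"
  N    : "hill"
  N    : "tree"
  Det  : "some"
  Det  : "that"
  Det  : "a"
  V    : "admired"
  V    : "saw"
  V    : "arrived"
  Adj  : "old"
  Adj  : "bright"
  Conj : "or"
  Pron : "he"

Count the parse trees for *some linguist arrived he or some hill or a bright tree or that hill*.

5

Two of the 5 distinct bracketings:
[S [NP [Det some] [N linguist]] [VP [V arrived] [NP [NP [Pron he]] [Conj or] [NP [NP [Det some] [N hill]] [Conj or] [NP [NP [Det a] [AP [Adj bright]] [N tree]] [Conj or] [NP [Det that] [N hill]]]]]]]
[S [NP [Det some] [N linguist]] [VP [V arrived] [NP [NP [Pron he]] [Conj or] [NP [NP [NP [Det some] [N hill]] [Conj or] [NP [Det a] [AP [Adj bright]] [N tree]]] [Conj or] [NP [Det that] [N hill]]]]]]
The trees differ in how a recursive rule is bracketed over the same span.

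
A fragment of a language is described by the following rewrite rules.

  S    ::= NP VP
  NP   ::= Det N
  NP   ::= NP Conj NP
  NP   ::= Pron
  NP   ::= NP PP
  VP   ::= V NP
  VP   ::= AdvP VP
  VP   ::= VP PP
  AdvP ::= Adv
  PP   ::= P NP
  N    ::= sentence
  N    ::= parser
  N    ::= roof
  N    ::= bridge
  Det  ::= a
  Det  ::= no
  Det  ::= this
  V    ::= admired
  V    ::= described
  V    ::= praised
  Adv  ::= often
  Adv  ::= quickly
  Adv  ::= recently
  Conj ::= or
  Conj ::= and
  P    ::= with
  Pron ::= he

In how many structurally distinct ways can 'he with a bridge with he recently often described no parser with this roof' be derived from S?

8

Two of the 8 distinct bracketings:
[S [NP [NP [Pron he]] [PP [P with] [NP [NP [Det a] [N bridge]] [PP [P with] [NP [Pron he]]]]]] [VP [AdvP [Adv recently]] [VP [AdvP [Adv often]] [VP [V described] [NP [NP [Det no] [N parser]] [PP [P with] [NP [Det this] [N roof]]]]]]]]
[S [NP [NP [Pron he]] [PP [P with] [NP [NP [Det a] [N bridge]] [PP [P with] [NP [Pron he]]]]]] [VP [AdvP [Adv recently]] [VP [AdvP [Adv often]] [VP [VP [V described] [NP [Det no] [N parser]]] [PP [P with] [NP [Det this] [N roof]]]]]]]
The difference turns on whether VP → VP PP is used at the relevant span, versus an alternative expansion of VP.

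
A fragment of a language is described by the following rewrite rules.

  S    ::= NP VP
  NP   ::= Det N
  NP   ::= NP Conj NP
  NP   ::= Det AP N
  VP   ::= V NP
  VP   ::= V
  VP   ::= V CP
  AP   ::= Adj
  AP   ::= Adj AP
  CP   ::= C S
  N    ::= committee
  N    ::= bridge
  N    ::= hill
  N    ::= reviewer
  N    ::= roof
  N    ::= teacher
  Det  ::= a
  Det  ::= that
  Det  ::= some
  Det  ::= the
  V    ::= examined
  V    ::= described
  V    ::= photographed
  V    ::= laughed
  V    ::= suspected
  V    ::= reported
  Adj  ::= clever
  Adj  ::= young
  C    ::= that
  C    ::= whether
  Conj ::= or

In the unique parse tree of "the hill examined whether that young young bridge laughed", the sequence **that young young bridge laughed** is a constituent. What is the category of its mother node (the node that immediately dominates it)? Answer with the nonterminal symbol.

CP

[S [NP [Det the] [N hill]] [VP [V examined] [CP [C whether] [S [NP [Det that] [AP [Adj young] [AP [Adj young]]] [N bridge]] [VP [V laughed]]]]]]
The span 'that young young bridge laughed' is the S node built by S → NP VP.
Its mother is the CP built by CP → C S.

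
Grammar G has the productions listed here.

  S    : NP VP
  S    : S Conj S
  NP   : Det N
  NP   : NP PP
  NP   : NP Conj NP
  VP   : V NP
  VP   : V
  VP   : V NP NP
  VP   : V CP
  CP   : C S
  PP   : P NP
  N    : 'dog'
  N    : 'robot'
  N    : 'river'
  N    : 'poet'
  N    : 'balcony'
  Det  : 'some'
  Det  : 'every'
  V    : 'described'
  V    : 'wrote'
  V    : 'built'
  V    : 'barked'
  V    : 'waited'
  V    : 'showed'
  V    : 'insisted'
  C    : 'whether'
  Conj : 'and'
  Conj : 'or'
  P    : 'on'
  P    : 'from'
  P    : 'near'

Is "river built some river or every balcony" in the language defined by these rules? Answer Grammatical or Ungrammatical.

Ungrammatical

For S → NP VP, no prefix of the string parses as an NP. The alternative S rule S → S Conj S likewise has no satisfying split.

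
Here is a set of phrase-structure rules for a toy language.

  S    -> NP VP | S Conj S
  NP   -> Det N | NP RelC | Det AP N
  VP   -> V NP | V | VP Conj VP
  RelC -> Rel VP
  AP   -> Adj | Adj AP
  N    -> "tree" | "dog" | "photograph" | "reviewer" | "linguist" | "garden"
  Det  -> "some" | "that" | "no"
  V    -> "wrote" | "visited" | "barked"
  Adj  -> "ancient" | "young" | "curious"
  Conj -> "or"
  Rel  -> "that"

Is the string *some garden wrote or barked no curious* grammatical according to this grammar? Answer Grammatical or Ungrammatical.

Ungrammatical

For S → NP VP, the only prefix that parses as NP is 'some garden', but the remainder 'wrote or barked no curious' is not a VP under these rules. The alternative S rule S → S Conj S likewise has no satisfying split.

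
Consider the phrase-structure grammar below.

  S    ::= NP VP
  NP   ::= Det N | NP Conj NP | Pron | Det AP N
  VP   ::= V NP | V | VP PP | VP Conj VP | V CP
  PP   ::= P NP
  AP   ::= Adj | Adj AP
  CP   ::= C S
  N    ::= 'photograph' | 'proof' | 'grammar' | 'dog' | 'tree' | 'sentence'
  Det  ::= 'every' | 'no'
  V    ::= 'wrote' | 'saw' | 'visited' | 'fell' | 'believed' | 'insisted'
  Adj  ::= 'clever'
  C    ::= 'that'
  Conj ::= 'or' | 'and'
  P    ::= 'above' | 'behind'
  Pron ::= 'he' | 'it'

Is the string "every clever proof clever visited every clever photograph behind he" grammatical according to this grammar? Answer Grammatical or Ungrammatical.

An N word can never sit immediately before an Adj word in any string this grammar generates, so the substring 'proof clever' rules out a derivation.

Ungrammatical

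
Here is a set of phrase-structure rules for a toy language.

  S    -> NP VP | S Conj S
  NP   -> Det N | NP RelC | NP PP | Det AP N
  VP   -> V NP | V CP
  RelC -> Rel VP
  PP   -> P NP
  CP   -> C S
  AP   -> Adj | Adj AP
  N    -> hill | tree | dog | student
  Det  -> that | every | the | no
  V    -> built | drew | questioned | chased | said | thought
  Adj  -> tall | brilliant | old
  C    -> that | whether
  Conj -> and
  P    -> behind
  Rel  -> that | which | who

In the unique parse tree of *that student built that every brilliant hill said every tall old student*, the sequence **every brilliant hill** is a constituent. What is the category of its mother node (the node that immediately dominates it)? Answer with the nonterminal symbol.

S

S
  NP
    Det: that
    N: student
  VP
    V: built
    CP
      C: that
      S
        NP
          Det: every
          AP
            Adj: brilliant
          N: hill
        VP
          V: said
          NP
            Det: every
            AP
              Adj: tall
              AP
                Adj: old
            N: student
The span 'every brilliant hill' is the NP node built by NP → Det AP N.
Its mother is the S built by S → NP VP.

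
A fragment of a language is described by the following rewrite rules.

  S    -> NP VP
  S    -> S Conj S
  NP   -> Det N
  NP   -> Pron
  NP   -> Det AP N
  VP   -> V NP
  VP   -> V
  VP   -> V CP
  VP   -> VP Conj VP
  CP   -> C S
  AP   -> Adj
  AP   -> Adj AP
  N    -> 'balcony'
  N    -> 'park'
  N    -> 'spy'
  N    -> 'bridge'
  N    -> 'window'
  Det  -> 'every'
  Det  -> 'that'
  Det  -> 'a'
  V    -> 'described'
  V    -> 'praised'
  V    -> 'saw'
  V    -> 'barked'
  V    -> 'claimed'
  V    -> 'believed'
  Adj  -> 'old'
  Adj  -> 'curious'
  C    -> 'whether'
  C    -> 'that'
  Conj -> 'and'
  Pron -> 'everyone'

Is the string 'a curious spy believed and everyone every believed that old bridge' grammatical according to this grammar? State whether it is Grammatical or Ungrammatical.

A Pron word can never sit immediately before a Det word in any string this grammar generates, so the substring 'everyone every' rules out a derivation.

Ungrammatical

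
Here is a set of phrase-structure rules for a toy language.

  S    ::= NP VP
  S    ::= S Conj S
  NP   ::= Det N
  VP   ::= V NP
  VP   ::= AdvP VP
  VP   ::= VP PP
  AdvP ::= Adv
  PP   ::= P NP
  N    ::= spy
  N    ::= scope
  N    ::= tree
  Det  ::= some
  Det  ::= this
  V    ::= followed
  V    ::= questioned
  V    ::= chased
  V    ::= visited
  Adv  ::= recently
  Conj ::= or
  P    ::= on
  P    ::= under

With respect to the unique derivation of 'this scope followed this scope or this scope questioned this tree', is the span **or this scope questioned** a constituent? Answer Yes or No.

No

[S [S [NP [Det this] [N scope]] [VP [V followed] [NP [Det this] [N scope]]]] [Conj or] [S [NP [Det this] [N scope]] [VP [V questioned] [NP [Det this] [N tree]]]]]
The smallest constituent containing 'or this scope questioned' is the S spanning 'this scope followed this scope or this scope questioned this tree'; no single node in the tree dominates exactly the given words.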